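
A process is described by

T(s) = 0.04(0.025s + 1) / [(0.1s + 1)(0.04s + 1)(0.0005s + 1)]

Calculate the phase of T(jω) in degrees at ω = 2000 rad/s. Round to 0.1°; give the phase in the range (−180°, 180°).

At ω = 2000 rad/s:
zero (1 + j2000·0.025) = 1 + j50 → |·| ≈ 50.01, ∠ ≈ 88.85°
pole (1 + j2000·0.1) = 1 + j200 → |·| ≈ 200, ∠ ≈ 89.71°
pole (1 + j2000·0.04) = 1 + j80 → |·| ≈ 80.006, ∠ ≈ 89.28°
pole (1 + j2000·0.0005) = 1 + j1 → |·| ≈ 1.4142, ∠ ≈ 45.00°
∠T = (88.85°) − (89.71° + 89.28° + 45.00°) = -135.14°

-135.1°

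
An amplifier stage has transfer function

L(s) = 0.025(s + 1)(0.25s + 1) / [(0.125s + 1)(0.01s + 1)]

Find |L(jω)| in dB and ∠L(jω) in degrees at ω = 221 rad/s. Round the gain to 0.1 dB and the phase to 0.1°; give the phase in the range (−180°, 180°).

13.2 dB, 25.1°

At ω = 221 rad/s:
zero (1 + j221·1) = 1 + j221 → |·| ≈ 221, ∠ ≈ 89.74°
zero (1 + j221·0.25) = 1 + j55.25 → |·| ≈ 55.259, ∠ ≈ 88.96°
pole (1 + j221·0.125) = 1 + j27.625 → |·| ≈ 27.643, ∠ ≈ 87.93°
pole (1 + j221·0.01) = 1 + j2.21 → |·| ≈ 2.4257, ∠ ≈ 65.65°
|L| = 0.025 · 221 · 55.259 / (27.643 · 2.4257) ≈ 4.5532
Gain = 20 log₁₀(4.5532) ≈ 13.17 dB
∠L = (89.74° + 88.96°) − (87.93° + 65.65°) = 25.12°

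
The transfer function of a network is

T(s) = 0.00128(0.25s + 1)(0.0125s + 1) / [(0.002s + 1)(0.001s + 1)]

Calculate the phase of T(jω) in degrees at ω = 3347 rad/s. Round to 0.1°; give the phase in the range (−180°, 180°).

23.7°

At ω = 3347 rad/s:
zero (1 + j3347·0.25) = 1 + j836.75 → |·| ≈ 836.75, ∠ ≈ 89.93°
zero (1 + j3347·0.0125) = 1 + j41.8375 → |·| ≈ 41.849, ∠ ≈ 88.63°
pole (1 + j3347·0.002) = 1 + j6.694 → |·| ≈ 6.7683, ∠ ≈ 81.50°
pole (1 + j3347·0.001) = 1 + j3.347 → |·| ≈ 3.4932, ∠ ≈ 73.37°
∠T = (89.93° + 88.63°) − (81.50° + 73.37°) = 23.69°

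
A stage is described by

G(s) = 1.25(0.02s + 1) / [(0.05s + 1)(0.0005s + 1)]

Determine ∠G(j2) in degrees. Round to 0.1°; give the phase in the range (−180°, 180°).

At ω = 2 rad/s:
zero (1 + j2·0.02) = 1 + j0.04 → |·| ≈ 1.0008, ∠ ≈ 2.29°
pole (1 + j2·0.05) = 1 + j0.1 → |·| ≈ 1.005, ∠ ≈ 5.71°
pole (1 + j2·0.0005) = 1 + j0.001 → |·| ≈ 1, ∠ ≈ 0.06°
∠G = (2.29°) − (5.71° + 0.06°) = -3.48°

-3.5°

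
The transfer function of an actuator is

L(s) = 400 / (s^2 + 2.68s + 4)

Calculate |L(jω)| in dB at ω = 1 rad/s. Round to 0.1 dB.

40.0 dB

At s = jω = j1:
quadratic: (j1)² + 2.68·j1 + 4 = 3 + j2.68 → |·| ≈ 4.0227, ∠ ≈ 41.78°
|L| = 400 / 4.0227 ≈ 99.436
Gain = 20 log₁₀(99.436) ≈ 39.95 dB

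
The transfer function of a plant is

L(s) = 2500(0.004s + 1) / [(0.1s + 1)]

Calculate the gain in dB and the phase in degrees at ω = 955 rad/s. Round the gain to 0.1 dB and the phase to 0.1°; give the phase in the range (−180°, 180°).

40.3 dB, -14.1°

At ω = 955 rad/s:
zero (1 + j955·0.004) = 1 + j3.82 → |·| ≈ 3.9487, ∠ ≈ 75.33°
pole (1 + j955·0.1) = 1 + j95.5 → |·| ≈ 95.505, ∠ ≈ 89.40°
|L| = 2500 · 3.9487 / (95.505) ≈ 103.36
Gain = 20 log₁₀(103.36) ≈ 40.29 dB
∠L = (75.33°) − (89.40°) = -14.07°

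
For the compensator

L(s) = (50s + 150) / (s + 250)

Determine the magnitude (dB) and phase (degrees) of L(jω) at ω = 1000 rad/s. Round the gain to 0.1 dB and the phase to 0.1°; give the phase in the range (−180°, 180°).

33.7 dB, 13.9°

Substitute s = j1000:
Numerator: 50(j1000) + 150 = 150 + j50000
Denominator: (j1000) + 250 = 250 + j1000
|N| = √(150² + 50000²) ≈ 50000, ∠N ≈ 89.83°
|D| = √(250² + 1000²) ≈ 1030.8, ∠D ≈ 75.96°
|L| = 50000 / 1030.8 ≈ 48.506
Gain = 20 log₁₀(48.506) ≈ 33.72 dB
∠L = 89.83° − 75.96° = 13.87°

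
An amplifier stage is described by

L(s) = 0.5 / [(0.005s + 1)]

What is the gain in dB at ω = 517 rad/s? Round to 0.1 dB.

At ω = 517 rad/s:
pole (1 + j517·0.005) = 1 + j2.585 → |·| ≈ 2.7717, ∠ ≈ 68.85°
|L| = 0.5 · 1 / (2.7717) ≈ 0.18039
Gain = 20 log₁₀(0.18039) ≈ -14.88 dB

-14.9 dB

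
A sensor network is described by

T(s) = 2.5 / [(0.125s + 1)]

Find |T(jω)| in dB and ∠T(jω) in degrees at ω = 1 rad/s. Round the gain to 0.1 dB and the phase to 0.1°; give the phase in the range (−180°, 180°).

7.9 dB, -7.1°

At ω = 1 rad/s:
pole (1 + j1·0.125) = 1 + j0.125 → |·| ≈ 1.0078, ∠ ≈ 7.13°
|T| = 2.5 · 1 / (1.0078) ≈ 2.4807
Gain = 20 log₁₀(2.4807) ≈ 7.89 dB
∠T = (0°) − (7.13°) = -7.13°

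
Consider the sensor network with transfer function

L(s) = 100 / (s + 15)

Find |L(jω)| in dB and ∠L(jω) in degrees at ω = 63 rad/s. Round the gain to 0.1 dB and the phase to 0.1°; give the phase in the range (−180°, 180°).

3.8 dB, -76.6°

At s = jω = j63:
pole (s+15): 15 + j63 → |·| = √(15²+63²) = √4194 ≈ 64.761, ∠ = arctan(63/15) ≈ 76.61°
|L| = 100 / 64.761 ≈ 1.5441
Gain = 20 log₁₀(1.5441) ≈ 3.77 dB
∠L = 0.00° − 76.61° = -76.61°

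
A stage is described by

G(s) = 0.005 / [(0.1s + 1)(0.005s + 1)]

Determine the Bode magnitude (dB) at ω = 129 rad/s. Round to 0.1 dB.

At ω = 129 rad/s:
pole (1 + j129·0.1) = 1 + j12.9 → |·| ≈ 12.939, ∠ ≈ 85.57°
pole (1 + j129·0.005) = 1 + j0.645 → |·| ≈ 1.19, ∠ ≈ 32.82°
|G| = 0.005 · 1 / (12.939 · 1.19) ≈ 0.00032473
Gain = 20 log₁₀(0.00032473) ≈ -69.77 dB

-69.8 dB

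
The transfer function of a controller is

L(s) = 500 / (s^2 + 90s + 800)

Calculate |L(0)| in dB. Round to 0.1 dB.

L(0) = 500 / 800 = 0.625
20 log₁₀(0.625) ≈ -4.08 dB

-4.1 dB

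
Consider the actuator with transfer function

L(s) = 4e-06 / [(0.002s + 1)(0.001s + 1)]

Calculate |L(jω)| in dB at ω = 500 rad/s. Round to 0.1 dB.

-111.9 dB

At ω = 500 rad/s:
pole (1 + j500·0.002) = 1 + j1 → |·| ≈ 1.4142, ∠ ≈ 45.00°
pole (1 + j500·0.001) = 1 + j0.5 → |·| ≈ 1.118, ∠ ≈ 26.57°
|L| = 4e-06 · 1 / (1.4142 · 1.118) ≈ 2.5299e-06
Gain = 20 log₁₀(2.5299e-06) ≈ -111.94 dB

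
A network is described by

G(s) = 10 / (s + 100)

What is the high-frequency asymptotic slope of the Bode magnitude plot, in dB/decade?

Each pole contributes −20 dB/decade at high frequency; each zero contributes +20 dB/decade.
Net: 0 zero(s) − 1 pole(s) → -20 dB/decade.

-20 dB/decade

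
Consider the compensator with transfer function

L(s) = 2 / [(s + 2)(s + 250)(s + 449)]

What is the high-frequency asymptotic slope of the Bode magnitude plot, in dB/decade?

Each pole contributes −20 dB/decade at high frequency; each zero contributes +20 dB/decade.
Net: 0 zero(s) − 3 pole(s) → -60 dB/decade.

-60 dB/decade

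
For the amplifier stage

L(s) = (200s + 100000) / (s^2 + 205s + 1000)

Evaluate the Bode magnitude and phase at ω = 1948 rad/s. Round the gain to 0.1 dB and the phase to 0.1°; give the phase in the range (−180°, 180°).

-19.5 dB, -98.4°

Substitute s = j1948:
Numerator: 200(j1948) + 100000 = 100000 + j389600
Denominator: (j1948)^2 + 205(j1948) + 1000 = -3793704 + j399340
|N| = √(100000² + 389600²) ≈ 4.0223e+05, ∠N ≈ 75.60°
|D| = √(3793704² + 399340²) ≈ 3.8147e+06, ∠D ≈ 173.99°
|L| = 4.0223e+05 / 3.8147e+06 ≈ 0.10544
Gain = 20 log₁₀(0.10544) ≈ -19.54 dB
∠L = 75.60° − 173.99° = -98.39°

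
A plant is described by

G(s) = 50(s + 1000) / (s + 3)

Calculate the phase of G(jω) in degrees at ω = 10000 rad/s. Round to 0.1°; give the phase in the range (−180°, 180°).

-5.7°

At s = jω = j10000:
zero (s+1000): 1000 + j10000 → |·| = √(1000²+10000²) = √101000000 ≈ 10050, ∠ = arctan(10000/1000) ≈ 84.29°
pole (s+3): 3 + j10000 → |·| = √(3²+10000²) = √100000009 ≈ 10000, ∠ = arctan(10000/3) ≈ 89.98°
∠G = 84.29° − 89.98° = -5.69°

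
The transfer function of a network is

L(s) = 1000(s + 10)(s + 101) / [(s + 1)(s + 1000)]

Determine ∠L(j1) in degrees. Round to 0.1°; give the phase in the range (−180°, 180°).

At s = jω = j1:
zero (s+10): 10 + j1 → |·| = √(10²+1²) = √101 ≈ 10.05, ∠ = arctan(1/10) ≈ 5.71°
zero (s+101): 101 + j1 → |·| = √(101²+1²) = √10202 ≈ 101, ∠ = arctan(1/101) ≈ 0.57°
pole (s+1): 1 + j1 → |·| = √(1²+1²) = √2 ≈ 1.4142, ∠ = arctan(1/1) ≈ 45.00°
pole (s+1000): 1000 + j1 → |·| = √(1000²+1²) = √1000001 ≈ 1000, ∠ = arctan(1/1000) ≈ 0.06°
∠L = 6.28° − 45.06° = -38.78°

-38.8°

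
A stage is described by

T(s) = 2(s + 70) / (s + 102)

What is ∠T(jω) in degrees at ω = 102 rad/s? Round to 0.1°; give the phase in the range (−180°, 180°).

At s = jω = j102:
zero (s+70): 70 + j102 → |·| = √(70²+102²) = √15304 ≈ 123.71, ∠ = arctan(102/70) ≈ 55.54°
pole (s+102): 102 + j102 → |·| = √(102²+102²) = √20808 ≈ 144.25, ∠ = arctan(102/102) ≈ 45.00°
∠T = 55.54° − 45.00° = 10.54°

10.5°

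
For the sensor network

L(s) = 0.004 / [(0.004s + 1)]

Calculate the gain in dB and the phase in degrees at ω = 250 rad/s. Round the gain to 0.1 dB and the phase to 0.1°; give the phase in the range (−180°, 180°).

At ω = 250 rad/s:
pole (1 + j250·0.004) = 1 + j1 → |·| ≈ 1.4142, ∠ ≈ 45.00°
|L| = 0.004 · 1 / (1.4142) ≈ 0.0028285
Gain = 20 log₁₀(0.0028285) ≈ -50.97 dB
∠L = (0°) − (45.00°) = -45.00°

-51.0 dB, -45.0°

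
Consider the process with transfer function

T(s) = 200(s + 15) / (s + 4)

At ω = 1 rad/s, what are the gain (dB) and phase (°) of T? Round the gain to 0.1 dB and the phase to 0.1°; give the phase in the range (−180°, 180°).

At s = jω = j1:
zero (s+15): 15 + j1 → |·| = √(15²+1²) = √226 ≈ 15.033, ∠ = arctan(1/15) ≈ 3.81°
pole (s+4): 4 + j1 → |·| = √(4²+1²) = √17 ≈ 4.1231, ∠ = arctan(1/4) ≈ 14.04°
|T| = 200 · 15.033 / 4.1231 ≈ 729.21
Gain = 20 log₁₀(729.21) ≈ 57.26 dB
∠T = 3.81° − 14.04° = -10.23°

57.3 dB, -10.2°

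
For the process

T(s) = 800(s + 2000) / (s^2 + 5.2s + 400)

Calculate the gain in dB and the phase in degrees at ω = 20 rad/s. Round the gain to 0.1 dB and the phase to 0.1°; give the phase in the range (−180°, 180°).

At s = jω = j20:
zero (s+2000): 2000 + j20 → |·| = √(2000²+20²) = √4000400 ≈ 2000.1, ∠ = arctan(20/2000) ≈ 0.57°
quadratic: (j20)² + 5.2·j20 + 400 = 0 + j104 → |·| ≈ 104, ∠ ≈ 90.00°
|T| = 800 · 2000.1 / 104 ≈ 15385
Gain = 20 log₁₀(15385) ≈ 83.74 dB
∠T = 0.57° − 90.00° = -89.43°

83.7 dB, -89.4°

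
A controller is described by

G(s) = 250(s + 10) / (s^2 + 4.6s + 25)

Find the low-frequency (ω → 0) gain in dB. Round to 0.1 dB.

G(0) = 250·10 / 25 = 100
20 log₁₀(100) ≈ 40.00 dB

40.0 dB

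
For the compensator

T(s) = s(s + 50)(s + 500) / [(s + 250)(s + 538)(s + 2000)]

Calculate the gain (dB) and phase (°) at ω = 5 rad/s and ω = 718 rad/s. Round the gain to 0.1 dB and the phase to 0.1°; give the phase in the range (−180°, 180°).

At s = jω = j5:
zero (s+50): 50 + j5 → |·| = √(50²+5²) = √2525 ≈ 50.249, ∠ = arctan(5/50) ≈ 5.71°
zero (s+500): 500 + j5 → |·| = √(500²+5²) = √250025 ≈ 500.02, ∠ = arctan(5/500) ≈ 0.57°
zero at origin: s = j5 → |·| = 5, ∠ = 90.00°
pole (s+250): 250 + j5 → |·| = √(250²+5²) = √62525 ≈ 250.05, ∠ = arctan(5/250) ≈ 1.15°
pole (s+538): 538 + j5 → |·| = √(538²+5²) = √289469 ≈ 538.02, ∠ = arctan(5/538) ≈ 0.53°
pole (s+2000): 2000 + j5 → |·| = √(2000²+5²) = √4000025 ≈ 2000, ∠ = arctan(5/2000) ≈ 0.14°
|T| = 1 · 1.2563e+05 / 2.6906e+08 ≈ 0.00046692
Gain = 20 log₁₀(0.00046692) ≈ -66.62 dB
∠T = 96.28° − 1.82° = 94.46°

At s = jω = j718:
zero (s+50): 50 + j718 → |·| = √(50²+718²) = √518024 ≈ 719.74, ∠ = arctan(718/50) ≈ 86.02°
zero (s+500): 500 + j718 → |·| = √(500²+718²) = √765524 ≈ 874.94, ∠ = arctan(718/500) ≈ 55.15°
zero at origin: s = j718 → |·| = 718, ∠ = 90.00°
pole (s+250): 250 + j718 → |·| = √(250²+718²) = √578024 ≈ 760.28, ∠ = arctan(718/250) ≈ 70.80°
pole (s+538): 538 + j718 → |·| = √(538²+718²) = √804968 ≈ 897.2, ∠ = arctan(718/538) ≈ 53.16°
pole (s+2000): 2000 + j718 → |·| = √(2000²+718²) = √4515524 ≈ 2125, ∠ = arctan(718/2000) ≈ 19.75°
|T| = 1 · 4.5215e+08 / 1.4495e+09 ≈ 0.31194
Gain = 20 log₁₀(0.31194) ≈ -10.12 dB
∠T = 231.17° − 143.71° = 87.46°

ω = 5: -66.6 dB, 94.5°; ω = 718: -10.1 dB, 87.5°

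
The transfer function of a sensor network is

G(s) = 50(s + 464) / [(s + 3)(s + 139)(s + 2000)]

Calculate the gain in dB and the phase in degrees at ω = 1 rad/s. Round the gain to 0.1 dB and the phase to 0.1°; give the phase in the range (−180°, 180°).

At s = jω = j1:
zero (s+464): 464 + j1 → |·| = √(464²+1²) = √215297 ≈ 464, ∠ = arctan(1/464) ≈ 0.12°
pole (s+3): 3 + j1 → |·| = √(3²+1²) = √10 ≈ 3.1623, ∠ = arctan(1/3) ≈ 18.43°
pole (s+139): 139 + j1 → |·| = √(139²+1²) = √19322 ≈ 139, ∠ = arctan(1/139) ≈ 0.41°
pole (s+2000): 2000 + j1 → |·| = √(2000²+1²) = √4000001 ≈ 2000, ∠ = arctan(1/2000) ≈ 0.03°
|G| = 50 · 464 / 8.7912e+05 ≈ 0.02639
Gain = 20 log₁₀(0.02639) ≈ -31.57 dB
∠G = 0.12° − 18.87° = -18.75°

-31.6 dB, -18.8°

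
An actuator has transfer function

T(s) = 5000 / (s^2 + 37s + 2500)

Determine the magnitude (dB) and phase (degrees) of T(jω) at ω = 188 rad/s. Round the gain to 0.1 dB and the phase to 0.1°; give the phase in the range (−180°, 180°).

At s = jω = j188:
quadratic: (j188)² + 37·j188 + 2500 = -32844 + j6956 → |·| ≈ 33573, ∠ ≈ 168.04°
|T| = 5000 / 33573 ≈ 0.14893
Gain = 20 log₁₀(0.14893) ≈ -16.54 dB
∠T = 0.00° − 168.04° = -168.04°

-16.5 dB, -168.0°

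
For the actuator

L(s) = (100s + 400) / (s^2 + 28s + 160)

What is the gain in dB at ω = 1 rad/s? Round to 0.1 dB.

8.1 dB

Substitute s = j1:
Numerator: 100(j1) + 400 = 400 + j100
Denominator: (j1)^2 + 28(j1) + 160 = 159 + j28
|N| = √(400² + 100²) ≈ 412.31, ∠N ≈ 14.04°
|D| = √(159² + 28²) ≈ 161.45, ∠D ≈ 9.99°
|L| = 412.31 / 161.45 ≈ 2.5538
Gain = 20 log₁₀(2.5538) ≈ 8.14 dB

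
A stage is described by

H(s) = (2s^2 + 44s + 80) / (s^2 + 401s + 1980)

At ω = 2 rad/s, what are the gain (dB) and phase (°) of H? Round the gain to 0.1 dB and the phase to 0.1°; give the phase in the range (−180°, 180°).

Substitute s = j2:
Numerator: 2(j2)^2 + 44(j2) + 80 = 72 + j88
Denominator: (j2)^2 + 401(j2) + 1980 = 1976 + j802
|N| = √(72² + 88²) ≈ 113.7, ∠N ≈ 50.71°
|D| = √(1976² + 802²) ≈ 2132.6, ∠D ≈ 22.09°
|H| = 113.7 / 2132.6 ≈ 0.053315
Gain = 20 log₁₀(0.053315) ≈ -25.46 dB
∠H = 50.71° − 22.09° = 28.62°

-25.5 dB, 28.6°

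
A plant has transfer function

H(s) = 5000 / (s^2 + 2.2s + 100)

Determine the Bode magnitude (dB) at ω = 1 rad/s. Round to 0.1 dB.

34.1 dB

At s = jω = j1:
quadratic: (j1)² + 2.2·j1 + 100 = 99 + j2.2 → |·| ≈ 99.024, ∠ ≈ 1.27°
|H| = 5000 / 99.024 ≈ 50.493
Gain = 20 log₁₀(50.493) ≈ 34.06 dB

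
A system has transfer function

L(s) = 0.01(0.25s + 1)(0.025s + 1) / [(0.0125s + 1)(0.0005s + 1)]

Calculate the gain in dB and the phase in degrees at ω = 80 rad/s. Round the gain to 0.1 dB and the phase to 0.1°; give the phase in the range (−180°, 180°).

-10.0 dB, 103.3°

At ω = 80 rad/s:
zero (1 + j80·0.25) = 1 + j20 → |·| ≈ 20.025, ∠ ≈ 87.14°
zero (1 + j80·0.025) = 1 + j2 → |·| ≈ 2.2361, ∠ ≈ 63.43°
pole (1 + j80·0.0125) = 1 + j1 → |·| ≈ 1.4142, ∠ ≈ 45.00°
pole (1 + j80·0.0005) = 1 + j0.04 → |·| ≈ 1.0008, ∠ ≈ 2.29°
|L| = 0.01 · 20.025 · 2.2361 / (1.4142 · 1.0008) ≈ 0.31638
Gain = 20 log₁₀(0.31638) ≈ -10.00 dB
∠L = (87.14° + 63.43°) − (45.00° + 2.29°) = 103.28°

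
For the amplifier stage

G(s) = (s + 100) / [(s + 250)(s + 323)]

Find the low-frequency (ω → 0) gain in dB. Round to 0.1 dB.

-58.1 dB

G(0) = 1·100 / (250·323) ≈ 0.0012384
20 log₁₀(0.0012384) ≈ -58.14 dB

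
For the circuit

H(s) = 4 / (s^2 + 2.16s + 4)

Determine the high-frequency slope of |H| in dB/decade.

-40 dB/decade

Each pole contributes −20 dB/decade at high frequency; each zero contributes +20 dB/decade.
Net: 0 zero(s) − 2 pole(s) → -40 dB/decade.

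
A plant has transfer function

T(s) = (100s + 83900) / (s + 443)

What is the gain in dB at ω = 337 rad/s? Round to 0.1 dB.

44.2 dB

Substitute s = j337:
Numerator: 100(j337) + 83900 = 83900 + j33700
Denominator: (j337) + 443 = 443 + j337
|N| = √(83900² + 33700²) ≈ 90415, ∠N ≈ 21.88°
|D| = √(443² + 337²) ≈ 556.61, ∠D ≈ 37.26°
|T| = 90415 / 556.61 ≈ 162.44
Gain = 20 log₁₀(162.44) ≈ 44.21 dB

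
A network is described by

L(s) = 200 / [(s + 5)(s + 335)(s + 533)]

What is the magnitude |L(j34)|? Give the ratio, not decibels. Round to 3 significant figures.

At s = jω = j34:
pole (s+5): 5 + j34 → |·| = √(5²+34²) = √1181 ≈ 34.366, ∠ = arctan(34/5) ≈ 81.63°
pole (s+335): 335 + j34 → |·| = √(335²+34²) = √113381 ≈ 336.72, ∠ = arctan(34/335) ≈ 5.80°
pole (s+533): 533 + j34 → |·| = √(533²+34²) = √285245 ≈ 534.08, ∠ = arctan(34/533) ≈ 3.65°
|L| = 200 / 6.1802e+06 ≈ 3.2361e-05

3.24e-05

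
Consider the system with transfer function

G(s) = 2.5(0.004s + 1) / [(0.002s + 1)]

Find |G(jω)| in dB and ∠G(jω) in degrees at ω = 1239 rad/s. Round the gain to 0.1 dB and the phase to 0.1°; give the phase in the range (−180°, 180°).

13.5 dB, 10.6°

At ω = 1239 rad/s:
zero (1 + j1239·0.004) = 1 + j4.956 → |·| ≈ 5.0559, ∠ ≈ 78.59°
pole (1 + j1239·0.002) = 1 + j2.478 → |·| ≈ 2.6722, ∠ ≈ 68.02°
|G| = 2.5 · 5.0559 / (2.6722) ≈ 4.7301
Gain = 20 log₁₀(4.7301) ≈ 13.50 dB
∠G = (78.59°) − (68.02°) = 10.57°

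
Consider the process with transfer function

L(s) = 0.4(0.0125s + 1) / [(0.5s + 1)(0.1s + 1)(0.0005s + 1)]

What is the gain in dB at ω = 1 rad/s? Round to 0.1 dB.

At ω = 1 rad/s:
zero (1 + j1·0.0125) = 1 + j0.0125 → |·| ≈ 1.0001, ∠ ≈ 0.72°
pole (1 + j1·0.5) = 1 + j0.5 → |·| ≈ 1.118, ∠ ≈ 26.57°
pole (1 + j1·0.1) = 1 + j0.1 → |·| ≈ 1.005, ∠ ≈ 5.71°
pole (1 + j1·0.0005) = 1 + j0.0005 → |·| ≈ 1, ∠ ≈ 0.03°
|L| = 0.4 · 1.0001 / (1.118 · 1.005 · 1) ≈ 0.35604
Gain = 20 log₁₀(0.35604) ≈ -8.97 dB

-9.0 dB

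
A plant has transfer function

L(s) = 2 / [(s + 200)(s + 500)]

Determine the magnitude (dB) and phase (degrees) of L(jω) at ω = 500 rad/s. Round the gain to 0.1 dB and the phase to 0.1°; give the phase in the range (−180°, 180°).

At s = jω = j500:
pole (s+200): 200 + j500 → |·| = √(200²+500²) = √290000 ≈ 538.52, ∠ = arctan(500/200) ≈ 68.20°
pole (s+500): 500 + j500 → |·| = √(500²+500²) = √500000 ≈ 707.11, ∠ = arctan(500/500) ≈ 45.00°
|L| = 2 / 3.8079e+05 ≈ 5.2522e-06
Gain = 20 log₁₀(5.2522e-06) ≈ -105.59 dB
∠L = 0.00° − 113.20° = -113.20°

-105.6 dB, -113.2°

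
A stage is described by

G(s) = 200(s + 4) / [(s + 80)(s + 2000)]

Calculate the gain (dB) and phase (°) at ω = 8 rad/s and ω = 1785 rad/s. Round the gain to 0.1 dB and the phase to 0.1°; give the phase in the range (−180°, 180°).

At s = jω = j8:
zero (s+4): 4 + j8 → |·| = √(4²+8²) = √80 ≈ 8.9443, ∠ = arctan(8/4) ≈ 63.43°
pole (s+80): 80 + j8 → |·| = √(80²+8²) = √6464 ≈ 80.399, ∠ = arctan(8/80) ≈ 5.71°
pole (s+2000): 2000 + j8 → |·| = √(2000²+8²) = √4000064 ≈ 2000, ∠ = arctan(8/2000) ≈ 0.23°
|G| = 200 · 8.9443 / 1.608e+05 ≈ 0.011125
Gain = 20 log₁₀(0.011125) ≈ -39.07 dB
∠G = 63.43° − 5.94° = 57.49°

At s = jω = j1785:
zero (s+4): 4 + j1785 → |·| = √(4²+1785²) = √3186241 ≈ 1785, ∠ = arctan(1785/4) ≈ 89.87°
pole (s+80): 80 + j1785 → |·| = √(80²+1785²) = √3192625 ≈ 1786.8, ∠ = arctan(1785/80) ≈ 87.43°
pole (s+2000): 2000 + j1785 → |·| = √(2000²+1785²) = √7186225 ≈ 2680.7, ∠ = arctan(1785/2000) ≈ 41.75°
|G| = 200 · 1785 / 4.7899e+06 ≈ 0.074532
Gain = 20 log₁₀(0.074532) ≈ -22.55 dB
∠G = 89.87° − 129.18° = -39.31°

ω = 8: -39.1 dB, 57.5°; ω = 1785: -22.6 dB, -39.3°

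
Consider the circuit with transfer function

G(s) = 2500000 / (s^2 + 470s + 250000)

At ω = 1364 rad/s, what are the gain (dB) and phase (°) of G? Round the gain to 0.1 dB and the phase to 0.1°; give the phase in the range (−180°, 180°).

3.2 dB, -158.3°

At s = jω = j1364:
quadratic: (j1364)² + 470·j1364 + 250000 = -1610496 + j641080 → |·| ≈ 1.7334e+06, ∠ ≈ 158.29°
|G| = 2500000 / 1.7334e+06 ≈ 1.4423
Gain = 20 log₁₀(1.4423) ≈ 3.18 dB
∠G = 0.00° − 158.29° = -158.29°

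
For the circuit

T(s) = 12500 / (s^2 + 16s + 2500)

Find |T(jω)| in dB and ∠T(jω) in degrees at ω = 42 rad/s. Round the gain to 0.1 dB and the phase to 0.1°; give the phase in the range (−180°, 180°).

22.0 dB, -42.4°

At s = jω = j42:
quadratic: (j42)² + 16·j42 + 2500 = 736 + j672 → |·| ≈ 996.63, ∠ ≈ 42.40°
|T| = 12500 / 996.63 ≈ 12.542
Gain = 20 log₁₀(12.542) ≈ 21.97 dB
∠T = 0.00° − 42.40° = -42.40°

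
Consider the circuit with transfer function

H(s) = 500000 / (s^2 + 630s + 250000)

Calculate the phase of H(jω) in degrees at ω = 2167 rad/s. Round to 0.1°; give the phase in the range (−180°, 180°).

At s = jω = j2167:
quadratic: (j2167)² + 630·j2167 + 250000 = -4445889 + j1365210 → |·| ≈ 4.6508e+06, ∠ ≈ 162.93°
∠H = 0.00° − 162.93° = -162.93°

-162.9°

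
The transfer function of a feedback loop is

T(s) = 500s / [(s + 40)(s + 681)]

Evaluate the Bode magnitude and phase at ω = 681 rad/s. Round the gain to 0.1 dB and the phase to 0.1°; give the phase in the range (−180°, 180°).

-5.7 dB, -41.6°

At s = jω = j681:
zero at origin: s = j681 → |·| = 681, ∠ = 90.00°
pole (s+40): 40 + j681 → |·| = √(40²+681²) = √465361 ≈ 682.17, ∠ = arctan(681/40) ≈ 86.64°
pole (s+681): 681 + j681 → |·| = √(681²+681²) = √927522 ≈ 963.08, ∠ = arctan(681/681) ≈ 45.00°
|T| = 500 · 681 / 6.5698e+05 ≈ 0.51828
Gain = 20 log₁₀(0.51828) ≈ -5.71 dB
∠T = 90.00° − 131.64° = -41.64°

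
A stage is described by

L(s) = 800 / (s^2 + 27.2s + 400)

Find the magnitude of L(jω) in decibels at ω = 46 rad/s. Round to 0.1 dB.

At s = jω = j46:
quadratic: (j46)² + 27.2·j46 + 400 = -1716 + j1251.2 → |·| ≈ 2123.7, ∠ ≈ 143.90°
|L| = 800 / 2123.7 ≈ 0.3767
Gain = 20 log₁₀(0.3767) ≈ -8.48 dB

-8.5 dB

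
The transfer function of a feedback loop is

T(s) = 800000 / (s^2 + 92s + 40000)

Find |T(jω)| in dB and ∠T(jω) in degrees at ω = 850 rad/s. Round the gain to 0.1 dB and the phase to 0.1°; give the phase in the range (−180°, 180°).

At s = jω = j850:
quadratic: (j850)² + 92·j850 + 40000 = -682500 + j78200 → |·| ≈ 6.8697e+05, ∠ ≈ 173.46°
|T| = 800000 / 6.8697e+05 ≈ 1.1645
Gain = 20 log₁₀(1.1645) ≈ 1.32 dB
∠T = 0.00° − 173.46° = -173.46°

1.3 dB, -173.5°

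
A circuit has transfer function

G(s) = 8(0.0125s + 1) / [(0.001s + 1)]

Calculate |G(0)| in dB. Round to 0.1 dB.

18.1 dB

G(0) = 8 · 1 / 1 = 8
20 log₁₀(8) ≈ 18.06 dB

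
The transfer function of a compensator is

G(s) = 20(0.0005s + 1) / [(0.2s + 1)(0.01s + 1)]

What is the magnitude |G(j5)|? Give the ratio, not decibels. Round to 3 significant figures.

At ω = 5 rad/s:
zero (1 + j5·0.0005) = 1 + j0.0025 → |·| ≈ 1, ∠ ≈ 0.14°
pole (1 + j5·0.2) = 1 + j1 → |·| ≈ 1.4142, ∠ ≈ 45.00°
pole (1 + j5·0.01) = 1 + j0.05 → |·| ≈ 1.0012, ∠ ≈ 2.86°
|G| = 20 · 1 / (1.4142 · 1.0012) ≈ 14.125

14.1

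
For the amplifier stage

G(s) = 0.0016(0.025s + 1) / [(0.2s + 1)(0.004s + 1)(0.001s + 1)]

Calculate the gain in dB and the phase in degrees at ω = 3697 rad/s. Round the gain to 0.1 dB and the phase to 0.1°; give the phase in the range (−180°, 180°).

-109.1 dB, -161.5°

At ω = 3697 rad/s:
zero (1 + j3697·0.025) = 1 + j92.425 → |·| ≈ 92.43, ∠ ≈ 89.38°
pole (1 + j3697·0.2) = 1 + j739.4 → |·| ≈ 739.4, ∠ ≈ 89.92°
pole (1 + j3697·0.004) = 1 + j14.788 → |·| ≈ 14.822, ∠ ≈ 86.13°
pole (1 + j3697·0.001) = 1 + j3.697 → |·| ≈ 3.8299, ∠ ≈ 74.86°
|G| = 0.0016 · 92.43 / (739.4 · 14.822 · 3.8299) ≈ 3.5234e-06
Gain = 20 log₁₀(3.5234e-06) ≈ -109.06 dB
∠G = (89.38°) − (89.92° + 86.13° + 74.86°) = -161.53°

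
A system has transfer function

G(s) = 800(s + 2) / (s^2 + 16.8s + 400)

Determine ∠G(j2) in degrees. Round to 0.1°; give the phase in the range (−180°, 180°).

40.2°

At s = jω = j2:
zero (s+2): 2 + j2 → |·| = √(2²+2²) = √8 ≈ 2.8284, ∠ = arctan(2/2) ≈ 45.00°
quadratic: (j2)² + 16.8·j2 + 400 = 396 + j33.6 → |·| ≈ 397.42, ∠ ≈ 4.85°
∠G = 45.00° − 4.85° = 40.15°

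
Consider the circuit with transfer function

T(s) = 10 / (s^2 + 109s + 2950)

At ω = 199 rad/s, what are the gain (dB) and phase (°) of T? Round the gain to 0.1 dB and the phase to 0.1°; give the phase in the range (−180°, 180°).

-72.6 dB, -149.4°

Substitute s = j199:
Numerator: 10 = 10 + j0
Denominator: (j199)^2 + 109(j199) + 2950 = -36651 + j21691
|N| = √(10² + 0²) ≈ 10, ∠N ≈ 0.00°
|D| = √(36651² + 21691²) ≈ 42589, ∠D ≈ 149.38°
|T| = 10 / 42589 ≈ 0.0002348
Gain = 20 log₁₀(0.0002348) ≈ -72.59 dB
∠T = 0.00° − 149.38° = -149.38°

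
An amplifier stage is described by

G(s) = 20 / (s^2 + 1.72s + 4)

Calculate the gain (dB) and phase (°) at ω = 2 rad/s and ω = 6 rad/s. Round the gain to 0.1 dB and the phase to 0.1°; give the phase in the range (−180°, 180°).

At s = jω = j2:
quadratic: (j2)² + 1.72·j2 + 4 = 0 + j3.44 → |·| ≈ 3.44, ∠ ≈ 90.00°
|G| = 20 / 3.44 ≈ 5.814
Gain = 20 log₁₀(5.814) ≈ 15.29 dB
∠G = 0.00° − 90.00° = -90.00°

At s = jω = j6:
quadratic: (j6)² + 1.72·j6 + 4 = -32 + j10.32 → |·| ≈ 33.623, ∠ ≈ 162.13°
|G| = 20 / 33.623 ≈ 0.59483
Gain = 20 log₁₀(0.59483) ≈ -4.51 dB
∠G = 0.00° − 162.13° = -162.13°

ω = 2: 15.3 dB, -90.0°; ω = 6: -4.5 dB, -162.1°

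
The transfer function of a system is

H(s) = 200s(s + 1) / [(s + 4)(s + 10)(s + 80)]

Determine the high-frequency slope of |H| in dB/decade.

Each pole contributes −20 dB/decade at high frequency; each zero contributes +20 dB/decade.
Net: 2 zero(s) − 3 pole(s) → -20 dB/decade.

-20 dB/decade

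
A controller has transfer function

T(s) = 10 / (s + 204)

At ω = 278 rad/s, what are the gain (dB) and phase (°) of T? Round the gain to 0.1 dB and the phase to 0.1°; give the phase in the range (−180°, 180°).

Substitute s = j278:
Numerator: 10 = 10 + j0
Denominator: (j278) + 204 = 204 + j278
|N| = √(10² + 0²) ≈ 10, ∠N ≈ 0.00°
|D| = √(204² + 278²) ≈ 344.82, ∠D ≈ 53.73°
|T| = 10 / 344.82 ≈ 0.029001
Gain = 20 log₁₀(0.029001) ≈ -30.75 dB
∠T = 0.00° − 53.73° = -53.73°

-30.8 dB, -53.7°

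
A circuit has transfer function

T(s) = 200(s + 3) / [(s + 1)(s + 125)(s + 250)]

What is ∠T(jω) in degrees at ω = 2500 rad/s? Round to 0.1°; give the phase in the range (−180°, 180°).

At s = jω = j2500:
zero (s+3): 3 + j2500 → |·| = √(3²+2500²) = √6250009 ≈ 2500, ∠ = arctan(2500/3) ≈ 89.93°
pole (s+1): 1 + j2500 → |·| = √(1²+2500²) = √6250001 ≈ 2500, ∠ = arctan(2500/1) ≈ 89.98°
pole (s+125): 125 + j2500 → |·| = √(125²+2500²) = √6265625 ≈ 2503.1, ∠ = arctan(2500/125) ≈ 87.14°
pole (s+250): 250 + j2500 → |·| = √(250²+2500²) = √6312500 ≈ 2512.5, ∠ = arctan(2500/250) ≈ 84.29°
∠T = 89.93° − 261.41° = -171.48°

-171.5°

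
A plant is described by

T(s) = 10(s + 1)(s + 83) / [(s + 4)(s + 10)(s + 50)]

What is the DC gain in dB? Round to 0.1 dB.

T(0) = 10·1·83 / (4·10·50) = 0.415
20 log₁₀(0.415) ≈ -7.64 dB

-7.6 dB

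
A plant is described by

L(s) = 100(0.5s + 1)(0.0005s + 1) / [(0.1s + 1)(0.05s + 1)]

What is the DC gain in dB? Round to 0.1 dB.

L(0) = 100 · 1 / 1 = 100
20 log₁₀(100) ≈ 40.00 dB

40.0 dB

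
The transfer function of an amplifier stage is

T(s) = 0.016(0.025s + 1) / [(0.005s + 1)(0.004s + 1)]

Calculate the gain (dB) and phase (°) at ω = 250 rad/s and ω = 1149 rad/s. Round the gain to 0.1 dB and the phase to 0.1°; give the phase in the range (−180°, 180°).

At ω = 250 rad/s:
zero (1 + j250·0.025) = 1 + j6.25 → |·| ≈ 6.3295, ∠ ≈ 80.91°
pole (1 + j250·0.005) = 1 + j1.25 → |·| ≈ 1.6008, ∠ ≈ 51.34°
pole (1 + j250·0.004) = 1 + j1 → |·| ≈ 1.4142, ∠ ≈ 45.00°
|T| = 0.016 · 6.3295 / (1.6008 · 1.4142) ≈ 0.044734
Gain = 20 log₁₀(0.044734) ≈ -26.99 dB
∠T = (80.91°) − (51.34° + 45.00°) = -15.43°

At ω = 1149 rad/s:
zero (1 + j1149·0.025) = 1 + j28.725 → |·| ≈ 28.742, ∠ ≈ 88.01°
pole (1 + j1149·0.005) = 1 + j5.745 → |·| ≈ 5.8314, ∠ ≈ 80.13°
pole (1 + j1149·0.004) = 1 + j4.596 → |·| ≈ 4.7035, ∠ ≈ 77.72°
|T| = 0.016 · 28.742 / (5.8314 · 4.7035) ≈ 0.016767
Gain = 20 log₁₀(0.016767) ≈ -35.51 dB
∠T = (88.01°) − (80.13° + 77.72°) = -69.84°

ω = 250: -27.0 dB, -15.4°; ω = 1149: -35.5 dB, -69.8°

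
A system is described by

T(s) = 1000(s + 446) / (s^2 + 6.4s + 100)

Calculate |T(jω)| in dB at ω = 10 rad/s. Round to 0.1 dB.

At s = jω = j10:
zero (s+446): 446 + j10 → |·| = √(446²+10²) = √199016 ≈ 446.11, ∠ = arctan(10/446) ≈ 1.28°
quadratic: (j10)² + 6.4·j10 + 100 = 0 + j64 → |·| ≈ 64, ∠ ≈ 90.00°
|T| = 1000 · 446.11 / 64 ≈ 6970.5
Gain = 20 log₁₀(6970.5) ≈ 76.87 dB

76.9 dB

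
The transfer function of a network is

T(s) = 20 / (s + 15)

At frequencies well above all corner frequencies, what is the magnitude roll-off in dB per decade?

-20 dB/decade

Each pole contributes −20 dB/decade at high frequency; each zero contributes +20 dB/decade.
Net: 0 zero(s) − 1 pole(s) → -20 dB/decade.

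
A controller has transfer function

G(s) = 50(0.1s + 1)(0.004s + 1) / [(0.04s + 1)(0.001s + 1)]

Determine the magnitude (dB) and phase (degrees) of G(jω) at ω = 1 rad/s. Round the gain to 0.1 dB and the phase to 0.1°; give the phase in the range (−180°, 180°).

At ω = 1 rad/s:
zero (1 + j1·0.1) = 1 + j0.1 → |·| ≈ 1.005, ∠ ≈ 5.71°
zero (1 + j1·0.004) = 1 + j0.004 → |·| ≈ 1, ∠ ≈ 0.23°
pole (1 + j1·0.04) = 1 + j0.04 → |·| ≈ 1.0008, ∠ ≈ 2.29°
pole (1 + j1·0.001) = 1 + j0.001 → |·| ≈ 1, ∠ ≈ 0.06°
|G| = 50 · 1.005 · 1 / (1.0008 · 1) ≈ 50.21
Gain = 20 log₁₀(50.21) ≈ 34.02 dB
∠G = (5.71° + 0.23°) − (2.29° + 0.06°) = 3.59°

34.0 dB, 3.6°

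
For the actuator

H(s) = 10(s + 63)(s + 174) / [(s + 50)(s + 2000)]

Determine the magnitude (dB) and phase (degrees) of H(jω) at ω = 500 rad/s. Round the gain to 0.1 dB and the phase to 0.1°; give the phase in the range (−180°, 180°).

At s = jω = j500:
zero (s+63): 63 + j500 → |·| = √(63²+500²) = √253969 ≈ 503.95, ∠ = arctan(500/63) ≈ 82.82°
zero (s+174): 174 + j500 → |·| = √(174²+500²) = √280276 ≈ 529.41, ∠ = arctan(500/174) ≈ 70.81°
pole (s+50): 50 + j500 → |·| = √(50²+500²) = √252500 ≈ 502.49, ∠ = arctan(500/50) ≈ 84.29°
pole (s+2000): 2000 + j500 → |·| = √(2000²+500²) = √4250000 ≈ 2061.6, ∠ = arctan(500/2000) ≈ 14.04°
|H| = 10 · 2.668e+05 / 1.0359e+06 ≈ 2.5755
Gain = 20 log₁₀(2.5755) ≈ 8.22 dB
∠H = 153.63° − 98.33° = 55.30°

8.2 dB, 55.3°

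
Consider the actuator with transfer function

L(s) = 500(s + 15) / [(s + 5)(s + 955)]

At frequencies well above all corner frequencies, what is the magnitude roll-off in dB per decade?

-20 dB/decade

Each pole contributes −20 dB/decade at high frequency; each zero contributes +20 dB/decade.
Net: 1 zero(s) − 2 pole(s) → -20 dB/decade.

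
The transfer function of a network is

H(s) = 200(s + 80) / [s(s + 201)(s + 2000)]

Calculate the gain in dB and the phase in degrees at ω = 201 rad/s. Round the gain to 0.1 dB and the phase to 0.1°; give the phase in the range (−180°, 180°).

-68.5 dB, -72.4°

At s = jω = j201:
zero (s+80): 80 + j201 → |·| = √(80²+201²) = √46801 ≈ 216.34, ∠ = arctan(201/80) ≈ 68.30°
pole (s+201): 201 + j201 → |·| = √(201²+201²) = √80802 ≈ 284.26, ∠ = arctan(201/201) ≈ 45.00°
pole (s+2000): 2000 + j201 → |·| = √(2000²+201²) = √4040401 ≈ 2010.1, ∠ = arctan(201/2000) ≈ 5.74°
pole at origin: |s| = 201, ∠ = 90.00° (in denominator)
|H| = 200 · 216.34 / 1.1485e+08 ≈ 0.00037673
Gain = 20 log₁₀(0.00037673) ≈ -68.48 dB
∠H = 68.30° − 140.74° = -72.44°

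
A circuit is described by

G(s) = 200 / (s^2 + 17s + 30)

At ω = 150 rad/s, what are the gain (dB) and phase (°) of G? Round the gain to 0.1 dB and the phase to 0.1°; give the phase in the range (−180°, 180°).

-41.1 dB, -173.5°

Substitute s = j150:
Numerator: 200 = 200 + j0
Denominator: (j150)^2 + 17(j150) + 30 = -22470 + j2550
|N| = √(200² + 0²) ≈ 200, ∠N ≈ 0.00°
|D| = √(22470² + 2550²) ≈ 22614, ∠D ≈ 173.53°
|G| = 200 / 22614 ≈ 0.0088441
Gain = 20 log₁₀(0.0088441) ≈ -41.07 dB
∠G = 0.00° − 173.53° = -173.53°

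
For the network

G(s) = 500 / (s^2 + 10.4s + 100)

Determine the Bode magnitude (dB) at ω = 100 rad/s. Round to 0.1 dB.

At s = jω = j100:
quadratic: (j100)² + 10.4·j100 + 100 = -9900 + j1040 → |·| ≈ 9954.5, ∠ ≈ 174.00°
|G| = 500 / 9954.5 ≈ 0.050229
Gain = 20 log₁₀(0.050229) ≈ -25.98 dB

-26.0 dB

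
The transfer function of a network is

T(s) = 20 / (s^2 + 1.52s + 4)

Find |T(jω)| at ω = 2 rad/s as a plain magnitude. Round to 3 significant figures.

6.58

At s = jω = j2:
quadratic: (j2)² + 1.52·j2 + 4 = 0 + j3.04 → |·| ≈ 3.04, ∠ ≈ 90.00°
|T| = 20 / 3.04 ≈ 6.5789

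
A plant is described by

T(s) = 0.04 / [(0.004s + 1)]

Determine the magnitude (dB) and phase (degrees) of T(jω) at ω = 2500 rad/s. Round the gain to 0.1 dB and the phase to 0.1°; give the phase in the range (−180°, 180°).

At ω = 2500 rad/s:
pole (1 + j2500·0.004) = 1 + j10 → |·| ≈ 10.05, ∠ ≈ 84.29°
|T| = 0.04 · 1 / (10.05) ≈ 0.0039801
Gain = 20 log₁₀(0.0039801) ≈ -48.00 dB
∠T = (0°) − (84.29°) = -84.29°

-48.0 dB, -84.3°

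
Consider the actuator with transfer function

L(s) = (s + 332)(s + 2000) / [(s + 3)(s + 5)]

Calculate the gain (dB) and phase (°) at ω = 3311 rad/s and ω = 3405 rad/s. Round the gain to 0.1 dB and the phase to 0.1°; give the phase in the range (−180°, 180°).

At s = jω = j3311:
zero (s+332): 332 + j3311 → |·| = √(332²+3311²) = √11072945 ≈ 3327.6, ∠ = arctan(3311/332) ≈ 84.27°
zero (s+2000): 2000 + j3311 → |·| = √(2000²+3311²) = √14962721 ≈ 3868.2, ∠ = arctan(3311/2000) ≈ 58.87°
pole (s+3): 3 + j3311 → |·| = √(3²+3311²) = √10962730 ≈ 3311, ∠ = arctan(3311/3) ≈ 89.95°
pole (s+5): 5 + j3311 → |·| = √(5²+3311²) = √10962746 ≈ 3311, ∠ = arctan(3311/5) ≈ 89.91°
|L| = 1 · 1.2872e+07 / 1.0963e+07 ≈ 1.1741
Gain = 20 log₁₀(1.1741) ≈ 1.39 dB
∠L = 143.14° − 179.86° = -36.72°

At s = jω = j3405:
zero (s+332): 332 + j3405 → |·| = √(332²+3405²) = √11704249 ≈ 3421.1, ∠ = arctan(3405/332) ≈ 84.43°
zero (s+2000): 2000 + j3405 → |·| = √(2000²+3405²) = √15594025 ≈ 3948.9, ∠ = arctan(3405/2000) ≈ 59.57°
pole (s+3): 3 + j3405 → |·| = √(3²+3405²) = √11594034 ≈ 3405, ∠ = arctan(3405/3) ≈ 89.95°
pole (s+5): 5 + j3405 → |·| = √(5²+3405²) = √11594050 ≈ 3405, ∠ = arctan(3405/5) ≈ 89.92°
|L| = 1 · 1.351e+07 / 1.1594e+07 ≈ 1.1653
Gain = 20 log₁₀(1.1653) ≈ 1.33 dB
∠L = 144.00° − 179.87° = -35.87°

ω = 3311: 1.4 dB, -36.7°; ω = 3405: 1.3 dB, -35.9°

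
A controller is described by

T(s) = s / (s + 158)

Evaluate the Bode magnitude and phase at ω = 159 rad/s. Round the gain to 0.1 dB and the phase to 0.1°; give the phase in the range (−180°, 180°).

-3.0 dB, 44.8°

At s = jω = j159:
zero at origin: s = j159 → |·| = 159, ∠ = 90.00°
pole (s+158): 158 + j159 → |·| = √(158²+159²) = √50245 ≈ 224.15, ∠ = arctan(159/158) ≈ 45.18°
|T| = 1 · 159 / 224.15 ≈ 0.70935
Gain = 20 log₁₀(0.70935) ≈ -2.98 dB
∠T = 90.00° − 45.18° = 44.82°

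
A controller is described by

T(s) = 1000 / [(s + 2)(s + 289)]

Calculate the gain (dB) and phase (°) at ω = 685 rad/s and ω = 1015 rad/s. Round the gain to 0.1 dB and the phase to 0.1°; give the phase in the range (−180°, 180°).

At s = jω = j685:
pole (s+2): 2 + j685 → |·| = √(2²+685²) = √469229 ≈ 685, ∠ = arctan(685/2) ≈ 89.83°
pole (s+289): 289 + j685 → |·| = √(289²+685²) = √552746 ≈ 743.47, ∠ = arctan(685/289) ≈ 67.13°
|T| = 1000 / 5.0928e+05 ≈ 0.0019636
Gain = 20 log₁₀(0.0019636) ≈ -54.14 dB
∠T = 0.00° − 156.96° = -156.96°

At s = jω = j1015:
pole (s+2): 2 + j1015 → |·| = √(2²+1015²) = √1030229 ≈ 1015, ∠ = arctan(1015/2) ≈ 89.89°
pole (s+289): 289 + j1015 → |·| = √(289²+1015²) = √1113746 ≈ 1055.3, ∠ = arctan(1015/289) ≈ 74.11°
|T| = 1000 / 1.0711e+06 ≈ 0.00093362
Gain = 20 log₁₀(0.00093362) ≈ -60.60 dB
∠T = 0.00° − 164.00° = -164.00°

ω = 685: -54.1 dB, -157.0°; ω = 1015: -60.6 dB, -164.0°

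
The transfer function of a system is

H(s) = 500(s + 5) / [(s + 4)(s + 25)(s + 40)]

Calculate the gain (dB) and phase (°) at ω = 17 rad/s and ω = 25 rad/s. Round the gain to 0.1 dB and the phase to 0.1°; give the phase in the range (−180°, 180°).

At s = jω = j17:
zero (s+5): 5 + j17 → |·| = √(5²+17²) = √314 ≈ 17.72, ∠ = arctan(17/5) ≈ 73.61°
pole (s+4): 4 + j17 → |·| = √(4²+17²) = √305 ≈ 17.464, ∠ = arctan(17/4) ≈ 76.76°
pole (s+25): 25 + j17 → |·| = √(25²+17²) = √914 ≈ 30.232, ∠ = arctan(17/25) ≈ 34.22°
pole (s+40): 40 + j17 → |·| = √(40²+17²) = √1889 ≈ 43.463, ∠ = arctan(17/40) ≈ 23.03°
|H| = 500 · 17.72 / 22947 ≈ 0.38611
Gain = 20 log₁₀(0.38611) ≈ -8.27 dB
∠H = 73.61° − 134.01° = -60.40°

At s = jω = j25:
zero (s+5): 5 + j25 → |·| = √(5²+25²) = √650 ≈ 25.495, ∠ = arctan(25/5) ≈ 78.69°
pole (s+4): 4 + j25 → |·| = √(4²+25²) = √641 ≈ 25.318, ∠ = arctan(25/4) ≈ 80.91°
pole (s+25): 25 + j25 → |·| = √(25²+25²) = √1250 ≈ 35.355, ∠ = arctan(25/25) ≈ 45.00°
pole (s+40): 40 + j25 → |·| = √(40²+25²) = √2225 ≈ 47.17, ∠ = arctan(25/40) ≈ 32.01°
|H| = 500 · 25.495 / 42223 ≈ 0.30191
Gain = 20 log₁₀(0.30191) ≈ -10.40 dB
∠H = 78.69° − 157.92° = -79.23°

ω = 17: -8.3 dB, -60.4°; ω = 25: -10.4 dB, -79.2°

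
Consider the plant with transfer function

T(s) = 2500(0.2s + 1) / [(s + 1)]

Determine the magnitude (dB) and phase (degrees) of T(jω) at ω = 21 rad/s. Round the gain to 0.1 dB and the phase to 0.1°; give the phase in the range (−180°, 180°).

At ω = 21 rad/s:
zero (1 + j21·0.2) = 1 + j4.2 → |·| ≈ 4.3174, ∠ ≈ 76.61°
pole (1 + j21·1) = 1 + j21 → |·| ≈ 21.024, ∠ ≈ 87.27°
|T| = 2500 · 4.3174 / (21.024) ≈ 513.39
Gain = 20 log₁₀(513.39) ≈ 54.21 dB
∠T = (76.61°) − (87.27°) = -10.66°

54.2 dB, -10.7°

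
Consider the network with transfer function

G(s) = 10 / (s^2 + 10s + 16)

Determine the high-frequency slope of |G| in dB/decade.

-40 dB/decade

Each pole contributes −20 dB/decade at high frequency; each zero contributes +20 dB/decade.
Net: 0 zero(s) − 2 pole(s) → -40 dB/decade.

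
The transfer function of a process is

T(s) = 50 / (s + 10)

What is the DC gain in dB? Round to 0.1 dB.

T(0) = 50 / (10) = 5
20 log₁₀(5) ≈ 13.98 dB

14.0 dB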